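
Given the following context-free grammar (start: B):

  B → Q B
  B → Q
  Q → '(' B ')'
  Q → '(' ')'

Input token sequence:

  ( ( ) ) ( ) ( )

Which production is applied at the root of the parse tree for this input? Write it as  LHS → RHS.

B → Q B

[B [Q ( [B [Q ( )]] )] [B [Q ( )] [B [Q ( )]]]]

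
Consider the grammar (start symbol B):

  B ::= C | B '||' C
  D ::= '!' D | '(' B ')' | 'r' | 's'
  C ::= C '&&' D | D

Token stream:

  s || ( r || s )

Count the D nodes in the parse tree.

4

[B [B [C [D s]]] || [C [D ( [B [B [C [D r]]] || [C [D s]]] )]]]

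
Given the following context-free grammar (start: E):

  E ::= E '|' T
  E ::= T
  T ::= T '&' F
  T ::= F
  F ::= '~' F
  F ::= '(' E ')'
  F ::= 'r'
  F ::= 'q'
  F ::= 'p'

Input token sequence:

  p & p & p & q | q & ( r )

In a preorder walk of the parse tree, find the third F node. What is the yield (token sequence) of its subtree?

p

[E [E [T [T [T [T [F p]] & [F p]] & [F p]] & [F q]]] | [T [T [F q]] & [F ( [E [T [F r]]] )]]]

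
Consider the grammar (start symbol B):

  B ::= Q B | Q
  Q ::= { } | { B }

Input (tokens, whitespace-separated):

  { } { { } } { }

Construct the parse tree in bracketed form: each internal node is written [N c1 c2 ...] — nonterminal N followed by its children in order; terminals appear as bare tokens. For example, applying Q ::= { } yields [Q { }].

[B [Q { }] [B [Q { [B [Q { }]] }] [B [Q { }]]]]

B
Q B
{ } B
{ } Q B
{ } { B } B
{ } { Q } B
{ } { { } } B
{ } { { } } Q
{ } { { } } { }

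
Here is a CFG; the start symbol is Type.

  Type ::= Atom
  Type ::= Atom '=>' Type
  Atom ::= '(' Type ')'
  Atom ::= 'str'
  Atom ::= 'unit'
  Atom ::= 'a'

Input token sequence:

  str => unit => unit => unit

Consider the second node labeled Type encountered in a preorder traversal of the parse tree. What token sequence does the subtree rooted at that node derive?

[Type [Atom str] => [Type [Atom unit] => [Type [Atom unit] => [Type [Atom unit]]]]]

unit => unit => unit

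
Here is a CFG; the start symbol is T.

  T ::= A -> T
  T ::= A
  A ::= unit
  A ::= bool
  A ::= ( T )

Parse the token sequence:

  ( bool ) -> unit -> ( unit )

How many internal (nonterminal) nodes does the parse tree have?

10

[T [A ( [T [A bool]] )] -> [T [A unit] -> [T [A ( [T [A unit]] )]]]]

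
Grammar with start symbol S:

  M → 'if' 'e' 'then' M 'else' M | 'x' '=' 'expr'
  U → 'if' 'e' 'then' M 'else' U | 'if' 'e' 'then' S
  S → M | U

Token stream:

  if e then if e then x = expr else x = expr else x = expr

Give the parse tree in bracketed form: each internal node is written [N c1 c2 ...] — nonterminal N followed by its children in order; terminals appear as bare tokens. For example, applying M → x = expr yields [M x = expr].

S
M
if e then M else M
if e then if e then M else M else M
if e then if e then x = expr else M else M
if e then if e then x = expr else x = expr else M
if e then if e then x = expr else x = expr else x = expr

[S [M if e then [M if e then [M x = expr] else [M x = expr]] else [M x = expr]]]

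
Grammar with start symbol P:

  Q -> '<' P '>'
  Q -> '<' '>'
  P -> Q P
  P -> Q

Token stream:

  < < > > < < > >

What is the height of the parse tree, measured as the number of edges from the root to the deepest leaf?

[P [Q < [P [Q < >]] >] [P [Q < [P [Q < >]] >]]]

5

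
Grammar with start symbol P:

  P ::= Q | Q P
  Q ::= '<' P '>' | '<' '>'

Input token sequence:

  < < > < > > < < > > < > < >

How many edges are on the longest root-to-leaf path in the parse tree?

[P [Q < [P [Q < >] [P [Q < >]]] >] [P [Q < [P [Q < >]] >] [P [Q < >] [P [Q < >]]]]]

5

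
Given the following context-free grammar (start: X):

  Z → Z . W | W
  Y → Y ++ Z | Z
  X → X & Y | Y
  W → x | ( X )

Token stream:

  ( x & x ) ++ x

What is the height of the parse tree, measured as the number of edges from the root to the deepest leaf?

[X [Y [Y [Z [W ( [X [X [Y [Z [W x]]]] & [Y [Z [W x]]]] )]]] ++ [Z [W x]]]]

10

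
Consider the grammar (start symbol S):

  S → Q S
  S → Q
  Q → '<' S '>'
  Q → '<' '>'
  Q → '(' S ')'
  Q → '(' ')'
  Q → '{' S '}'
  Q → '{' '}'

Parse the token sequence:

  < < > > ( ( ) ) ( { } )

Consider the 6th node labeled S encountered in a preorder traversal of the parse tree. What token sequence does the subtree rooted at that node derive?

{ }

[S [Q < [S [Q < >]] >] [S [Q ( [S [Q ( )]] )] [S [Q ( [S [Q { }]] )]]]]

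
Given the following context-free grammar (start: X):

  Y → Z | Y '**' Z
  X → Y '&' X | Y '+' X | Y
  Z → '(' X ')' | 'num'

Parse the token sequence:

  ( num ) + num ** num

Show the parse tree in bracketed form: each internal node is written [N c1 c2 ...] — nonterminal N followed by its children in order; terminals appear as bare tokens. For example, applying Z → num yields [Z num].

[X [Y [Z ( [X [Y [Z num]]] )]] + [X [Y [Y [Z num]] ** [Z num]]]]

X
Y + X
Z + X
( X ) + X
( Y ) + X
( Z ) + X
( num ) + X
( num ) + Y
( num ) + Y ** Z
( num ) + Z ** Z
( num ) + num ** Z
( num ) + num ** num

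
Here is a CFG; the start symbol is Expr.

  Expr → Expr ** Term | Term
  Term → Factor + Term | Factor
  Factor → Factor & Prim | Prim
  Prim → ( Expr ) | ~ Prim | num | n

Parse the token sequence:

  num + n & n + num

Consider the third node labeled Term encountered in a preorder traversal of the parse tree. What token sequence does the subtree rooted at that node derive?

[Expr [Term [Factor [Prim num]] + [Term [Factor [Factor [Prim n]] & [Prim n]] + [Term [Factor [Prim num]]]]]]

num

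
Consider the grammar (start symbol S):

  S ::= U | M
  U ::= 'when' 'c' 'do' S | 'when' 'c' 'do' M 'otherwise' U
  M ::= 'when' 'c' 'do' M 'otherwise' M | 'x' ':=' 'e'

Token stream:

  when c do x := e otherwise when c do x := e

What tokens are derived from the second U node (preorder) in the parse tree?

[S [U when c do [M x := e] otherwise [U when c do [S [M x := e]]]]]

when c do x := e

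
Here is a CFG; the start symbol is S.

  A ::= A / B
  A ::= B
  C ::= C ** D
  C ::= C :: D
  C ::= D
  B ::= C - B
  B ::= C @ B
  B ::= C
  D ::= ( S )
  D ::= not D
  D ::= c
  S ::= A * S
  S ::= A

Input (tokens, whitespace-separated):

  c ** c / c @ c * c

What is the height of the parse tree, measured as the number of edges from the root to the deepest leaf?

[S [A [A [B [C [C [D c]] ** [D c]]]] / [B [C [D c]] @ [B [C [D c]]]]] * [S [A [B [C [D c]]]]]]

7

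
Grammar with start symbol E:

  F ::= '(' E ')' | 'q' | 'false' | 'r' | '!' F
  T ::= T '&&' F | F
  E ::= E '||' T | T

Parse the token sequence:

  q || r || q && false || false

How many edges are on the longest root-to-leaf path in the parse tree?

[E [E [E [E [T [F q]]] || [T [F r]]] || [T [T [F q]] && [F false]]] || [T [F false]]]

6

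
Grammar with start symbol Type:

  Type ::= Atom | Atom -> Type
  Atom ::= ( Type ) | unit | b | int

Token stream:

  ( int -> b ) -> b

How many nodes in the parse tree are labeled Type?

4

[Type [Atom ( [Type [Atom int] -> [Type [Atom b]]] )] -> [Type [Atom b]]]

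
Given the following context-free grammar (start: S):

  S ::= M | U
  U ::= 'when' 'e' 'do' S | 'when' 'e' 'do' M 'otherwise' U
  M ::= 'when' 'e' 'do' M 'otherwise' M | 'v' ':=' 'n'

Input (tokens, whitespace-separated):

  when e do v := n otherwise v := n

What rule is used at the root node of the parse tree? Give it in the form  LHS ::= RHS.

[S [M when e do [M v := n] otherwise [M v := n]]]

S ::= M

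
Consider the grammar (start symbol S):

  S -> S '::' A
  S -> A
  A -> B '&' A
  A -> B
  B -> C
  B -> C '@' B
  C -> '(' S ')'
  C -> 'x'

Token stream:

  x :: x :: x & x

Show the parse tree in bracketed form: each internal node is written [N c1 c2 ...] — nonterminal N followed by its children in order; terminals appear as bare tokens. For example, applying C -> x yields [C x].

[S [S [S [A [B [C x]]]] :: [A [B [C x]]]] :: [A [B [C x]] & [A [B [C x]]]]]

S
S :: A
S :: A :: A
A :: A :: A
B :: A :: A
C :: A :: A
x :: A :: A
x :: B :: A
x :: C :: A
x :: x :: A
x :: x :: B & A
x :: x :: C & A
x :: x :: x & A
x :: x :: x & B
x :: x :: x & C
x :: x :: x & x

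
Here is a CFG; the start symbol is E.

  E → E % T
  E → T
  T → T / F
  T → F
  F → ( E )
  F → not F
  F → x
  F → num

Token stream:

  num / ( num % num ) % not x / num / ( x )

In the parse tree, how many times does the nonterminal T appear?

[E [E [T [T [F num]] / [F ( [E [E [T [F num]]] % [T [F num]]] )]]] % [T [T [T [F not [F x]]] / [F num]] / [F ( [E [T [F x]]] )]]]

8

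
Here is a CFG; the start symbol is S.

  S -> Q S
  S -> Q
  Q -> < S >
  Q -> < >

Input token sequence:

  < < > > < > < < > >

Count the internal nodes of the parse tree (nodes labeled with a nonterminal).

10

[S [Q < [S [Q < >]] >] [S [Q < >] [S [Q < [S [Q < >]] >]]]]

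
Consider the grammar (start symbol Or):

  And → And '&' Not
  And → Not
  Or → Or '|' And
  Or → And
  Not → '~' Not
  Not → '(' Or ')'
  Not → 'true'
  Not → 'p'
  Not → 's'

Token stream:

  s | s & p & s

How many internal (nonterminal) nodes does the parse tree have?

[Or [Or [And [Not s]]] | [And [And [And [Not s]] & [Not p]] & [Not s]]]

10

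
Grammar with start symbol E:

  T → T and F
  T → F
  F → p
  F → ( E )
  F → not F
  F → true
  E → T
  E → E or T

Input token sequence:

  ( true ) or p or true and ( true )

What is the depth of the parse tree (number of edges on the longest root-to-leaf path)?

8

[E [E [E [T [F ( [E [T [F true]]] )]]] or [T [F p]]] or [T [T [F true]] and [F ( [E [T [F true]]] )]]]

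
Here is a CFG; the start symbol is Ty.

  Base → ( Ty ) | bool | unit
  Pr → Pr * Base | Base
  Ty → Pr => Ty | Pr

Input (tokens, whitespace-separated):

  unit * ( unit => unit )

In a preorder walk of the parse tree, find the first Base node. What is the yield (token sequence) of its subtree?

[Ty [Pr [Pr [Base unit]] * [Base ( [Ty [Pr [Base unit]] => [Ty [Pr [Base unit]]]] )]]]

unit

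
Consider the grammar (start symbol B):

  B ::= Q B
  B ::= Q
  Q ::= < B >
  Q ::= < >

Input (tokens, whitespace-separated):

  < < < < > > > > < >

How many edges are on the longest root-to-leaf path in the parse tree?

8

[B [Q < [B [Q < [B [Q < [B [Q < >]] >]] >]] >] [B [Q < >]]]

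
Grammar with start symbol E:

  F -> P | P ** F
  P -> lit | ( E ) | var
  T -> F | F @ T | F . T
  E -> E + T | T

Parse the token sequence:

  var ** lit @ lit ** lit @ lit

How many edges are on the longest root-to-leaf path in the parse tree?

6

[E [T [F [P var] ** [F [P lit]]] @ [T [F [P lit] ** [F [P lit]]] @ [T [F [P lit]]]]]]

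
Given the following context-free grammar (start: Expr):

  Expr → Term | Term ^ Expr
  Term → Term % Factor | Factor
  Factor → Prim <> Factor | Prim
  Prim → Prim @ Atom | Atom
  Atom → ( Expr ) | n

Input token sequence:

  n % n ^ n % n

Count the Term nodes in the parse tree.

4

[Expr [Term [Term [Factor [Prim [Atom n]]]] % [Factor [Prim [Atom n]]]] ^ [Expr [Term [Term [Factor [Prim [Atom n]]]] % [Factor [Prim [Atom n]]]]]]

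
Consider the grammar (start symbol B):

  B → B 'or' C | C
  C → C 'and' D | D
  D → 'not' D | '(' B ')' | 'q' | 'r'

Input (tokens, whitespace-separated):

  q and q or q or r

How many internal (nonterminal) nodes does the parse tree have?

11

[B [B [B [C [C [D q]] and [D q]]] or [C [D q]]] or [C [D r]]]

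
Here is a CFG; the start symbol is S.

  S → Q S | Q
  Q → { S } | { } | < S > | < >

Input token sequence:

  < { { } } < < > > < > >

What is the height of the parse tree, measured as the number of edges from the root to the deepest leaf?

[S [Q < [S [Q { [S [Q { }]] }] [S [Q < [S [Q < >]] >] [S [Q < >]]]] >]]

7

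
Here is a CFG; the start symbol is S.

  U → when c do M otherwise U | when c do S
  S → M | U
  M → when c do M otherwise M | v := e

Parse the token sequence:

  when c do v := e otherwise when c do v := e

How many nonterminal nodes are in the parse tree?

6

[S [U when c do [M v := e] otherwise [U when c do [S [M v := e]]]]]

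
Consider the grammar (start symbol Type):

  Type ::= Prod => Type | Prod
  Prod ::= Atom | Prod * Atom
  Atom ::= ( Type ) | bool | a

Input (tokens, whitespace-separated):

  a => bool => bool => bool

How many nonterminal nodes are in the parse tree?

12

[Type [Prod [Atom a]] => [Type [Prod [Atom bool]] => [Type [Prod [Atom bool]] => [Type [Prod [Atom bool]]]]]]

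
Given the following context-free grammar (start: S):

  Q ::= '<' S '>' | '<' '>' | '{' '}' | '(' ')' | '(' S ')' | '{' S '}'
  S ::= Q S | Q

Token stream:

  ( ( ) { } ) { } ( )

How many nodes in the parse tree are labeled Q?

[S [Q ( [S [Q ( )] [S [Q { }]]] )] [S [Q { }] [S [Q ( )]]]]

5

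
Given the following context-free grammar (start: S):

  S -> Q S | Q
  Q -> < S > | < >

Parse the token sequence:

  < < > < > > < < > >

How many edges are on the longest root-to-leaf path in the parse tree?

5

[S [Q < [S [Q < >] [S [Q < >]]] >] [S [Q < [S [Q < >]] >]]]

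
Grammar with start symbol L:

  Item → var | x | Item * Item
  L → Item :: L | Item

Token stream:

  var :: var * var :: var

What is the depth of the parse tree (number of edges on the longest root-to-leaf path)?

[L [Item var] :: [L [Item [Item var] * [Item var]] :: [L [Item var]]]]

4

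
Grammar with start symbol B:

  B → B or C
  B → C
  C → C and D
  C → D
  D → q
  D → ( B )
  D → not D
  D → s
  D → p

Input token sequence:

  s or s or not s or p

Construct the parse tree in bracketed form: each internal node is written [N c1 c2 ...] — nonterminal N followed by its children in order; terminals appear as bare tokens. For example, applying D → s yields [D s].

[B [B [B [B [C [D s]]] or [C [D s]]] or [C [D not [D s]]]] or [C [D p]]]

B
B or C
B or C or C
B or C or C or C
C or C or C or C
D or C or C or C
s or C or C or C
s or D or C or C
s or s or C or C
s or s or D or C
s or s or not D or C
s or s or not s or C
s or s or not s or D
s or s or not s or p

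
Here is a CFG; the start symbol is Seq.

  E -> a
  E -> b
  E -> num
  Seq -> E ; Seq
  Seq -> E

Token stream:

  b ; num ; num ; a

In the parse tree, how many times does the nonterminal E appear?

[Seq [E b] ; [Seq [E num] ; [Seq [E num] ; [Seq [E a]]]]]

4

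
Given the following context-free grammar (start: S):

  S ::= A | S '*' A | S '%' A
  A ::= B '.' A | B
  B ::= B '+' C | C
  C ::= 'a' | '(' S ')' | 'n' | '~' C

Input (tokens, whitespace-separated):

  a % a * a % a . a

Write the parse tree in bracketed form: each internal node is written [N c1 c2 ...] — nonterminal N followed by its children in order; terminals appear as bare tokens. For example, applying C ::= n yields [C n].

[S [S [S [S [A [B [C a]]]] % [A [B [C a]]]] * [A [B [C a]]]] % [A [B [C a]] . [A [B [C a]]]]]

S
S % A
S * A % A
S % A * A % A
A % A * A % A
B % A * A % A
C % A * A % A
a % A * A % A
a % B * A % A
a % C * A % A
a % a * A % A
a % a * B % A
a % a * C % A
a % a * a % A
a % a * a % B . A
a % a * a % C . A
a % a * a % a . A
a % a * a % a . B
a % a * a % a . C
a % a * a % a . a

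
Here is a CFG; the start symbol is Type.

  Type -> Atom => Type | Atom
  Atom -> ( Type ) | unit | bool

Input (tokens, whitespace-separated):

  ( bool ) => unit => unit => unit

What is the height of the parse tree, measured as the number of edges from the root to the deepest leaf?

[Type [Atom ( [Type [Atom bool]] )] => [Type [Atom unit] => [Type [Atom unit] => [Type [Atom unit]]]]]

5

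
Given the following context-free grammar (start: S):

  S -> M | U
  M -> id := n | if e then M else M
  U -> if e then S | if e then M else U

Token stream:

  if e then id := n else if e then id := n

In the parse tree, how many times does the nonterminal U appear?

[S [U if e then [M id := n] else [U if e then [S [M id := n]]]]]

2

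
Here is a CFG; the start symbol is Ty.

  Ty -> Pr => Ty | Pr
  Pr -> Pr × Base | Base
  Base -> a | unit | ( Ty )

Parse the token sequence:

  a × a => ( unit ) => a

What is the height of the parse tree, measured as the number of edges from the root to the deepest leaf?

7

[Ty [Pr [Pr [Base a]] × [Base a]] => [Ty [Pr [Base ( [Ty [Pr [Base unit]]] )]] => [Ty [Pr [Base a]]]]]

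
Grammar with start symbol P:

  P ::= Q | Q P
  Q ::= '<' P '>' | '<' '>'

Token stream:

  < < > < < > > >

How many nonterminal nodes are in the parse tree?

8

[P [Q < [P [Q < >] [P [Q < [P [Q < >]] >]]] >]]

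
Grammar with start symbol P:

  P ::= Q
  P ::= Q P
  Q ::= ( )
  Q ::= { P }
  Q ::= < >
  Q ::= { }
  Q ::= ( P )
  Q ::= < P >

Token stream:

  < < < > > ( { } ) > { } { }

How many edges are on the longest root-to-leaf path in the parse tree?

7

[P [Q < [P [Q < [P [Q < >]] >] [P [Q ( [P [Q { }]] )]]] >] [P [Q { }] [P [Q { }]]]]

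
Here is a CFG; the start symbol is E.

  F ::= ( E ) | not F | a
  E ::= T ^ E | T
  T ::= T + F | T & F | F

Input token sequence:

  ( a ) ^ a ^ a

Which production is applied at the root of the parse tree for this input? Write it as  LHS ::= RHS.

[E [T [F ( [E [T [F a]]] )]] ^ [E [T [F a]] ^ [E [T [F a]]]]]

E ::= T ^ E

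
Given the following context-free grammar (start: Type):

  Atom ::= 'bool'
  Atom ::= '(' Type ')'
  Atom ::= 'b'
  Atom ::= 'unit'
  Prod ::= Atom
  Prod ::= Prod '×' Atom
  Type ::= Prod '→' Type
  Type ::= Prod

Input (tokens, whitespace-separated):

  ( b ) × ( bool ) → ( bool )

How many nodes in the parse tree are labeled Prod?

6

[Type [Prod [Prod [Atom ( [Type [Prod [Atom b]]] )]] × [Atom ( [Type [Prod [Atom bool]]] )]] → [Type [Prod [Atom ( [Type [Prod [Atom bool]]] )]]]]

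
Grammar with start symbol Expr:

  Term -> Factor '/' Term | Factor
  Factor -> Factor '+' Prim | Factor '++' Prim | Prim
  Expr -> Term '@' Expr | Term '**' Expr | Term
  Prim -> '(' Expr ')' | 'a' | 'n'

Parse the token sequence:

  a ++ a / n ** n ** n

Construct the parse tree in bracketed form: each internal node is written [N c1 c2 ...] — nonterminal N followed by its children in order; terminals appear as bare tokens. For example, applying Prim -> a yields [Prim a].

Expr
Term ** Expr
Factor / Term ** Expr
Factor ++ Prim / Term ** Expr
Prim ++ Prim / Term ** Expr
a ++ Prim / Term ** Expr
a ++ a / Term ** Expr
a ++ a / Factor ** Expr
a ++ a / Prim ** Expr
a ++ a / n ** Expr
a ++ a / n ** Term ** Expr
a ++ a / n ** Factor ** Expr
a ++ a / n ** Prim ** Expr
a ++ a / n ** n ** Expr
a ++ a / n ** n ** Term
a ++ a / n ** n ** Factor
a ++ a / n ** n ** Prim
a ++ a / n ** n ** n

[Expr [Term [Factor [Factor [Prim a]] ++ [Prim a]] / [Term [Factor [Prim n]]]] ** [Expr [Term [Factor [Prim n]]] ** [Expr [Term [Factor [Prim n]]]]]]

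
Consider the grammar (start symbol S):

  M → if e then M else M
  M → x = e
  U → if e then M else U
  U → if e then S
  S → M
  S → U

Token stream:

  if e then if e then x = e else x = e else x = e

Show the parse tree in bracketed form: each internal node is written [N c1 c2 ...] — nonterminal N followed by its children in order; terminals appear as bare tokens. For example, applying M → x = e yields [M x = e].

[S [M if e then [M if e then [M x = e] else [M x = e]] else [M x = e]]]

S
M
if e then M else M
if e then if e then M else M else M
if e then if e then x = e else M else M
if e then if e then x = e else x = e else M
if e then if e then x = e else x = e else x = e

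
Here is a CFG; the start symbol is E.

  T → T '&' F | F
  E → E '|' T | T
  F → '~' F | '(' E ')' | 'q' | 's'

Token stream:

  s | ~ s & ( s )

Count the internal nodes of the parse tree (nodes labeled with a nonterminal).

[E [E [T [F s]]] | [T [T [F ~ [F s]]] & [F ( [E [T [F s]]] )]]]

12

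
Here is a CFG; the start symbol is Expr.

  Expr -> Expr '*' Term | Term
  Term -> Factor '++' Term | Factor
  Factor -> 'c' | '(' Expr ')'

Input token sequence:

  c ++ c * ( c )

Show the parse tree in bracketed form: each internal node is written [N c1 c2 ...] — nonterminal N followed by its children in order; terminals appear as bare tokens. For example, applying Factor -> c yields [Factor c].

[Expr [Expr [Term [Factor c] ++ [Term [Factor c]]]] * [Term [Factor ( [Expr [Term [Factor c]]] )]]]

Expr
Expr * Term
Term * Term
Factor ++ Term * Term
c ++ Term * Term
c ++ Factor * Term
c ++ c * Term
c ++ c * Factor
c ++ c * ( Expr )
c ++ c * ( Term )
c ++ c * ( Factor )
c ++ c * ( c )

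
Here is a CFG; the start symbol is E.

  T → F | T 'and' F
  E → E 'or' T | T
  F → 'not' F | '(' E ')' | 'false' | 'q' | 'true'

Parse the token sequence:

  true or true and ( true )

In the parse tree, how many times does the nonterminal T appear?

[E [E [T [F true]]] or [T [T [F true]] and [F ( [E [T [F true]]] )]]]

4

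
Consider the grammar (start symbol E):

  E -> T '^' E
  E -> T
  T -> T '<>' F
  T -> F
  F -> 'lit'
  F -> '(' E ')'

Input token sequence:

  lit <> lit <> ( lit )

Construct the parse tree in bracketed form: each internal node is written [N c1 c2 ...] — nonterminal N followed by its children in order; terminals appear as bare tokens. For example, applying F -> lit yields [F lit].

E
T
T <> F
T <> F <> F
F <> F <> F
lit <> F <> F
lit <> lit <> F
lit <> lit <> ( E )
lit <> lit <> ( T )
lit <> lit <> ( F )
lit <> lit <> ( lit )

[E [T [T [T [F lit]] <> [F lit]] <> [F ( [E [T [F lit]]] )]]]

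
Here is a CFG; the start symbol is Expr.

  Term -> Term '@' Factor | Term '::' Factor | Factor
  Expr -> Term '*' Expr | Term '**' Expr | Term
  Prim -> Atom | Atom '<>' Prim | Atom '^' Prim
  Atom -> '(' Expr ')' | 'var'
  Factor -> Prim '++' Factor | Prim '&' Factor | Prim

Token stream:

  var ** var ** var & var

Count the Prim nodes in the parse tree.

[Expr [Term [Factor [Prim [Atom var]]]] ** [Expr [Term [Factor [Prim [Atom var]]]] ** [Expr [Term [Factor [Prim [Atom var]] & [Factor [Prim [Atom var]]]]]]]]

4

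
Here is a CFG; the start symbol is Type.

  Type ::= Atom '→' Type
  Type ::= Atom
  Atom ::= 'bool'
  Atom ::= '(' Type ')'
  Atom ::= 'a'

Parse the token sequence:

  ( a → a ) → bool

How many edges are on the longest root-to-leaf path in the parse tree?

5

[Type [Atom ( [Type [Atom a] → [Type [Atom a]]] )] → [Type [Atom bool]]]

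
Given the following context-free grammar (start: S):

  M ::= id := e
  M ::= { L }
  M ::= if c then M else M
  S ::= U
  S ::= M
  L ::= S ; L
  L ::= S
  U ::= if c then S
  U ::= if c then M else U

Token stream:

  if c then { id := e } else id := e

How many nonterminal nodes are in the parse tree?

[S [M if c then [M { [L [S [M id := e]]] }] else [M id := e]]]

7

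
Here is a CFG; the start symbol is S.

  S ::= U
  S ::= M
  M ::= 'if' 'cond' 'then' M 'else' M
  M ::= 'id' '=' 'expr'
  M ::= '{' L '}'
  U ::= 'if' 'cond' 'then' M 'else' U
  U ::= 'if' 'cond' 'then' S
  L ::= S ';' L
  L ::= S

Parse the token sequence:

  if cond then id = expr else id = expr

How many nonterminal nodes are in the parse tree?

[S [M if cond then [M id = expr] else [M id = expr]]]

4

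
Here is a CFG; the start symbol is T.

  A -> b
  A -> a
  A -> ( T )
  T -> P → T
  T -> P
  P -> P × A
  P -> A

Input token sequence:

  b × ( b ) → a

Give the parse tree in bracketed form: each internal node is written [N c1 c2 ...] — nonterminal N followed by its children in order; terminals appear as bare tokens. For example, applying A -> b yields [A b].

[T [P [P [A b]] × [A ( [T [P [A b]]] )]] → [T [P [A a]]]]

T
P → T
P × A → T
A × A → T
b × A → T
b × ( T ) → T
b × ( P ) → T
b × ( A ) → T
b × ( b ) → T
b × ( b ) → P
b × ( b ) → A
b × ( b ) → a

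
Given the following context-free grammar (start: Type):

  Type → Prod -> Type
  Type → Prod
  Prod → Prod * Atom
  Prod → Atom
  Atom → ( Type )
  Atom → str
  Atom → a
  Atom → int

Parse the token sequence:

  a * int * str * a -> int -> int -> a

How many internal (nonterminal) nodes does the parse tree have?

[Type [Prod [Prod [Prod [Prod [Atom a]] * [Atom int]] * [Atom str]] * [Atom a]] -> [Type [Prod [Atom int]] -> [Type [Prod [Atom int]] -> [Type [Prod [Atom a]]]]]]

18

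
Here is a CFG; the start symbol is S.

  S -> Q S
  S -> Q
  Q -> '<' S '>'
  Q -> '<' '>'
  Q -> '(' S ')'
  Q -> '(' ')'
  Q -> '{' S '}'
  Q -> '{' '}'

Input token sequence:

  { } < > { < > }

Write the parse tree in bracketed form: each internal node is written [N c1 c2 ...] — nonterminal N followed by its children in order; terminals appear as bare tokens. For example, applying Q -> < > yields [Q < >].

[S [Q { }] [S [Q < >] [S [Q { [S [Q < >]] }]]]]

S
Q S
{ } S
{ } Q S
{ } < > S
{ } < > Q
{ } < > { S }
{ } < > { Q }
{ } < > { < > }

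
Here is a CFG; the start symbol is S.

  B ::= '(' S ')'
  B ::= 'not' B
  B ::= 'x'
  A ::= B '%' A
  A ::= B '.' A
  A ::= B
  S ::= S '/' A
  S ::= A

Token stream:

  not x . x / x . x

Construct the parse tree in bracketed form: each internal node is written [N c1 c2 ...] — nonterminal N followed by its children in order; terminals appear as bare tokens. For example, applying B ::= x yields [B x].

[S [S [A [B not [B x]] . [A [B x]]]] / [A [B x] . [A [B x]]]]

S
S / A
A / A
B . A / A
not B . A / A
not x . A / A
not x . B / A
not x . x / A
not x . x / B . A
not x . x / x . A
not x . x / x . B
not x . x / x . x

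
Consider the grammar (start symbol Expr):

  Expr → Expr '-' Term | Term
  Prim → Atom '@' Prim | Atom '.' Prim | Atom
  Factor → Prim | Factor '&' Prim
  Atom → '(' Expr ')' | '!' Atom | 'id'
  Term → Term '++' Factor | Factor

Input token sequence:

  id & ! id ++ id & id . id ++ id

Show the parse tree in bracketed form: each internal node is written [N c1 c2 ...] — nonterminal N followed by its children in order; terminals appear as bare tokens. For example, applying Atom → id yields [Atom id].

Expr
Term
Term ++ Factor
Term ++ Factor ++ Factor
Factor ++ Factor ++ Factor
Factor & Prim ++ Factor ++ Factor
Prim & Prim ++ Factor ++ Factor
Atom & Prim ++ Factor ++ Factor
id & Prim ++ Factor ++ Factor
id & Atom ++ Factor ++ Factor
id & ! Atom ++ Factor ++ Factor
id & ! id ++ Factor ++ Factor
id & ! id ++ Factor & Prim ++ Factor
id & ! id ++ Prim & Prim ++ Factor
id & ! id ++ Atom & Prim ++ Factor
id & ! id ++ id & Prim ++ Factor
id & ! id ++ id & Atom . Prim ++ Factor
id & ! id ++ id & id . Prim ++ Factor
id & ! id ++ id & id . Atom ++ Factor
id & ! id ++ id & id . id ++ Factor
id & ! id ++ id & id . id ++ Prim
id & ! id ++ id & id . id ++ Atom
id & ! id ++ id & id . id ++ id

[Expr [Term [Term [Term [Factor [Factor [Prim [Atom id]]] & [Prim [Atom ! [Atom id]]]]] ++ [Factor [Factor [Prim [Atom id]]] & [Prim [Atom id] . [Prim [Atom id]]]]] ++ [Factor [Prim [Atom id]]]]]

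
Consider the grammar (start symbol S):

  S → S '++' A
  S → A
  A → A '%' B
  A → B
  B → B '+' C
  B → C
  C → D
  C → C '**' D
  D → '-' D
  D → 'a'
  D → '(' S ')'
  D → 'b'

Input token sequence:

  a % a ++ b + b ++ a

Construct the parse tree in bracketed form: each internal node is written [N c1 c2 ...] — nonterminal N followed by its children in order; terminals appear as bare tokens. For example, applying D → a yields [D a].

S
S ++ A
S ++ A ++ A
A ++ A ++ A
A % B ++ A ++ A
B % B ++ A ++ A
C % B ++ A ++ A
D % B ++ A ++ A
a % B ++ A ++ A
a % C ++ A ++ A
a % D ++ A ++ A
a % a ++ A ++ A
a % a ++ B ++ A
a % a ++ B + C ++ A
a % a ++ C + C ++ A
a % a ++ D + C ++ A
a % a ++ b + C ++ A
a % a ++ b + D ++ A
a % a ++ b + b ++ A
a % a ++ b + b ++ B
a % a ++ b + b ++ C
a % a ++ b + b ++ D
a % a ++ b + b ++ a

[S [S [S [A [A [B [C [D a]]]] % [B [C [D a]]]]] ++ [A [B [B [C [D b]]] + [C [D b]]]]] ++ [A [B [C [D a]]]]]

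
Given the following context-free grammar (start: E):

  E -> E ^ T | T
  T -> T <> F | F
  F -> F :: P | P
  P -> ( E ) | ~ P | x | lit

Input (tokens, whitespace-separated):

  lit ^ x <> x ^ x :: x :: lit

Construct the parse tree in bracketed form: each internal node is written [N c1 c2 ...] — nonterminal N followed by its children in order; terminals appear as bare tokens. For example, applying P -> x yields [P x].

E
E ^ T
E ^ T ^ T
T ^ T ^ T
F ^ T ^ T
P ^ T ^ T
lit ^ T ^ T
lit ^ T <> F ^ T
lit ^ F <> F ^ T
lit ^ P <> F ^ T
lit ^ x <> F ^ T
lit ^ x <> P ^ T
lit ^ x <> x ^ T
lit ^ x <> x ^ F
lit ^ x <> x ^ F :: P
lit ^ x <> x ^ F :: P :: P
lit ^ x <> x ^ P :: P :: P
lit ^ x <> x ^ x :: P :: P
lit ^ x <> x ^ x :: x :: P
lit ^ x <> x ^ x :: x :: lit

[E [E [E [T [F [P lit]]]] ^ [T [T [F [P x]]] <> [F [P x]]]] ^ [T [F [F [F [P x]] :: [P x]] :: [P lit]]]]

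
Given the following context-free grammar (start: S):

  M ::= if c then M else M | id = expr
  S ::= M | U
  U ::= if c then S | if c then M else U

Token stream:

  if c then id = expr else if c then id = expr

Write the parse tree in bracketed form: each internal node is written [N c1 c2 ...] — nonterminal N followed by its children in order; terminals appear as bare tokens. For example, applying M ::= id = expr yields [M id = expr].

[S [U if c then [M id = expr] else [U if c then [S [M id = expr]]]]]

S
U
if c then M else U
if c then id = expr else U
if c then id = expr else if c then S
if c then id = expr else if c then M
if c then id = expr else if c then id = expr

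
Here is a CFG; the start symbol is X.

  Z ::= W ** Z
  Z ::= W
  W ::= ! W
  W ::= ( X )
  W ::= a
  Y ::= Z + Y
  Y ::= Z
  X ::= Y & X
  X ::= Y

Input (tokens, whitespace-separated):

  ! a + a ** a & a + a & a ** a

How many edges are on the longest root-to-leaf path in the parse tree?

[X [Y [Z [W ! [W a]]] + [Y [Z [W a] ** [Z [W a]]]]] & [X [Y [Z [W a]] + [Y [Z [W a]]]] & [X [Y [Z [W a] ** [Z [W a]]]]]]]

7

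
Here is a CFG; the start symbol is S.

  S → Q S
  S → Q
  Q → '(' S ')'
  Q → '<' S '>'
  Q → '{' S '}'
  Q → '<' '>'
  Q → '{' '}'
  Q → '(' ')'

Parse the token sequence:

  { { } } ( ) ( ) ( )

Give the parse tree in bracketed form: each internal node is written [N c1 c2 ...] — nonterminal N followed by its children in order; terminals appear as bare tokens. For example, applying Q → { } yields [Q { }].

S
Q S
{ S } S
{ Q } S
{ { } } S
{ { } } Q S
{ { } } ( ) S
{ { } } ( ) Q S
{ { } } ( ) ( ) S
{ { } } ( ) ( ) Q
{ { } } ( ) ( ) ( )

[S [Q { [S [Q { }]] }] [S [Q ( )] [S [Q ( )] [S [Q ( )]]]]]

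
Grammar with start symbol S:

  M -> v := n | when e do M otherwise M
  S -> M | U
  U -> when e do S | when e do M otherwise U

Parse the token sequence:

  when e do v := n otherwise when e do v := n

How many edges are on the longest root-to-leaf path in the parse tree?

[S [U when e do [M v := n] otherwise [U when e do [S [M v := n]]]]]

5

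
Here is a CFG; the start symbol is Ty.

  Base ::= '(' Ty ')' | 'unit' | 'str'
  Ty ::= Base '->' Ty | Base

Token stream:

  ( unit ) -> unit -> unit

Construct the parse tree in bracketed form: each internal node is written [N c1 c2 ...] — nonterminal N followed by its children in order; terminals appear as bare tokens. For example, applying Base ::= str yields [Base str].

Ty
Base -> Ty
( Ty ) -> Ty
( Base ) -> Ty
( unit ) -> Ty
( unit ) -> Base -> Ty
( unit ) -> unit -> Ty
( unit ) -> unit -> Base
( unit ) -> unit -> unit

[Ty [Base ( [Ty [Base unit]] )] -> [Ty [Base unit] -> [Ty [Base unit]]]]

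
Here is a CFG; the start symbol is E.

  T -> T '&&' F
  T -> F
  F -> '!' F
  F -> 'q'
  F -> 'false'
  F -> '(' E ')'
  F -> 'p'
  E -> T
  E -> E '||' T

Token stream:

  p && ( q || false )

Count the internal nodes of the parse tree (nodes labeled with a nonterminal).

11

[E [T [T [F p]] && [F ( [E [E [T [F q]]] || [T [F false]]] )]]]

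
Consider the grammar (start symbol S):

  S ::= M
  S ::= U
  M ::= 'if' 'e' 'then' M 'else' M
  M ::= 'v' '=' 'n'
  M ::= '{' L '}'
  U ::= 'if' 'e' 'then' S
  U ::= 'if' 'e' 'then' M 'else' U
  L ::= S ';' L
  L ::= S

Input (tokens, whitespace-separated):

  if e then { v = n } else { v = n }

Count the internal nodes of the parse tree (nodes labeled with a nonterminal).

10

[S [M if e then [M { [L [S [M v = n]]] }] else [M { [L [S [M v = n]]] }]]]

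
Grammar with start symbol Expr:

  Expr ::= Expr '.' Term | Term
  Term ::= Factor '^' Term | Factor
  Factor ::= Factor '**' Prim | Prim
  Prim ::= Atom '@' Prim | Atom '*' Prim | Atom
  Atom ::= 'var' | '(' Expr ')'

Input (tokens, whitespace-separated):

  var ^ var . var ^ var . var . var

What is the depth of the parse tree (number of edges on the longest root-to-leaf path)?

9

[Expr [Expr [Expr [Expr [Term [Factor [Prim [Atom var]]] ^ [Term [Factor [Prim [Atom var]]]]]] . [Term [Factor [Prim [Atom var]]] ^ [Term [Factor [Prim [Atom var]]]]]] . [Term [Factor [Prim [Atom var]]]]] . [Term [Factor [Prim [Atom var]]]]]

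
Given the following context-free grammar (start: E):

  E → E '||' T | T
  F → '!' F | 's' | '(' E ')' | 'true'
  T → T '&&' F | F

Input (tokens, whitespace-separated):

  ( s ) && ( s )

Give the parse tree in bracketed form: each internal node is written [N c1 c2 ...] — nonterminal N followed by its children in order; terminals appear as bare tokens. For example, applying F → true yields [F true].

E
T
T && F
F && F
( E ) && F
( T ) && F
( F ) && F
( s ) && F
( s ) && ( E )
( s ) && ( T )
( s ) && ( F )
( s ) && ( s )

[E [T [T [F ( [E [T [F s]]] )]] && [F ( [E [T [F s]]] )]]]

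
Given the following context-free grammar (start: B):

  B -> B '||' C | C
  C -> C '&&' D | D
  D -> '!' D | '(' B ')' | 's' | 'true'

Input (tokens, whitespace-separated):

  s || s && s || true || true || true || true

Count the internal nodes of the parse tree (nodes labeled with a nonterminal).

[B [B [B [B [B [B [C [D s]]] || [C [C [D s]] && [D s]]] || [C [D true]]] || [C [D true]]] || [C [D true]]] || [C [D true]]]

20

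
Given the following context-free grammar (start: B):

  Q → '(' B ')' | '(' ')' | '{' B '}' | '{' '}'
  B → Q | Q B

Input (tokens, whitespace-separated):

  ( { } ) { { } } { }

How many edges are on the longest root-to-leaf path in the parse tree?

5

[B [Q ( [B [Q { }]] )] [B [Q { [B [Q { }]] }] [B [Q { }]]]]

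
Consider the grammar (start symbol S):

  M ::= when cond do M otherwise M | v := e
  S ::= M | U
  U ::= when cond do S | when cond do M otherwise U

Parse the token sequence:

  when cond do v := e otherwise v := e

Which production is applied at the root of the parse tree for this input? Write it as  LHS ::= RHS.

[S [M when cond do [M v := e] otherwise [M v := e]]]

S ::= M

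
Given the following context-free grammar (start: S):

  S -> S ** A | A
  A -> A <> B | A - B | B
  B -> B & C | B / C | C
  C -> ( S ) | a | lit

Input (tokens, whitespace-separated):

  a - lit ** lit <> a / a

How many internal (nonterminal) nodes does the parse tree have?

[S [S [A [A [B [C a]]] - [B [C lit]]]] ** [A [A [B [C lit]]] <> [B [B [C a]] / [C a]]]]

16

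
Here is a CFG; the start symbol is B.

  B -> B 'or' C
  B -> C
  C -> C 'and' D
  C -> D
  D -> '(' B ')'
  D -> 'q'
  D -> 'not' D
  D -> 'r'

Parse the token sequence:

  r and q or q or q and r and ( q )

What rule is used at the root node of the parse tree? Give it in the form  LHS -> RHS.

[B [B [B [C [C [D r]] and [D q]]] or [C [D q]]] or [C [C [C [D q]] and [D r]] and [D ( [B [C [D q]]] )]]]

B -> B 'or' C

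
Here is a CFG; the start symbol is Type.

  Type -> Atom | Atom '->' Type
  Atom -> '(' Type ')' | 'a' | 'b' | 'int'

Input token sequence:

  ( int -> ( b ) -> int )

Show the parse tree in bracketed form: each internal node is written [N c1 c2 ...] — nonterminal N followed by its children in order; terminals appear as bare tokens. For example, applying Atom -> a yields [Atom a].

Type
Atom
( Type )
( Atom -> Type )
( int -> Type )
( int -> Atom -> Type )
( int -> ( Type ) -> Type )
( int -> ( Atom ) -> Type )
( int -> ( b ) -> Type )
( int -> ( b ) -> Atom )
( int -> ( b ) -> int )

[Type [Atom ( [Type [Atom int] -> [Type [Atom ( [Type [Atom b]] )] -> [Type [Atom int]]]] )]]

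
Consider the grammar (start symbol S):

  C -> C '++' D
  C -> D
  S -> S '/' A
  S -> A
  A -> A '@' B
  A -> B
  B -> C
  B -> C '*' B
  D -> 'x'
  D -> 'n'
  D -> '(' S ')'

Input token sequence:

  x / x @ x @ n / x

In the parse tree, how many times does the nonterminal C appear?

5

[S [S [S [A [B [C [D x]]]]] / [A [A [A [B [C [D x]]]] @ [B [C [D x]]]] @ [B [C [D n]]]]] / [A [B [C [D x]]]]]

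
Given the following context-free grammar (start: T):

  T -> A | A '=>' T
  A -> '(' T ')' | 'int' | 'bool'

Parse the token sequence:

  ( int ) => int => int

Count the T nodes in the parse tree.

[T [A ( [T [A int]] )] => [T [A int] => [T [A int]]]]

4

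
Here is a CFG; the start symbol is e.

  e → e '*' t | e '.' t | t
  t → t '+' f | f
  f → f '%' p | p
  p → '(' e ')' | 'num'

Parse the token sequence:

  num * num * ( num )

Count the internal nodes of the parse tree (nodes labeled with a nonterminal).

16

[e [e [e [t [f [p num]]]] * [t [f [p num]]]] * [t [f [p ( [e [t [f [p num]]]] )]]]]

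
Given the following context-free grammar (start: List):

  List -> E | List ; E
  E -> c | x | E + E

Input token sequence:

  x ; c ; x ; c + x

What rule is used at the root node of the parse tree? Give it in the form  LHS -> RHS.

List -> List ; E

[List [List [List [List [E x]] ; [E c]] ; [E x]] ; [E [E c] + [E x]]]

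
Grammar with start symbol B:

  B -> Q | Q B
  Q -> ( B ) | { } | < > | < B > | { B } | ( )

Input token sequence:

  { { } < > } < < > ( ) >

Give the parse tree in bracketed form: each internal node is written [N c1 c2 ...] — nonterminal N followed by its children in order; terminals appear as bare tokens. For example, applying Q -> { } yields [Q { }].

B
Q B
{ B } B
{ Q B } B
{ { } B } B
{ { } Q } B
{ { } < > } B
{ { } < > } Q
{ { } < > } < B >
{ { } < > } < Q B >
{ { } < > } < < > B >
{ { } < > } < < > Q >
{ { } < > } < < > ( ) >

[B [Q { [B [Q { }] [B [Q < >]]] }] [B [Q < [B [Q < >] [B [Q ( )]]] >]]]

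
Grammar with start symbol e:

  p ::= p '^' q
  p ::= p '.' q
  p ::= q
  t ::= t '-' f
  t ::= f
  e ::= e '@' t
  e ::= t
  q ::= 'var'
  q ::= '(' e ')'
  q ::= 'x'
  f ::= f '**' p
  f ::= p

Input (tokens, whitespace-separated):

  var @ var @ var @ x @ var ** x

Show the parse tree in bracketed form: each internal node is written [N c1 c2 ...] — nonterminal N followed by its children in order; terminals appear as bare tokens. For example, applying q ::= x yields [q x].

[e [e [e [e [e [t [f [p [q var]]]]] @ [t [f [p [q var]]]]] @ [t [f [p [q var]]]]] @ [t [f [p [q x]]]]] @ [t [f [f [p [q var]]] ** [p [q x]]]]]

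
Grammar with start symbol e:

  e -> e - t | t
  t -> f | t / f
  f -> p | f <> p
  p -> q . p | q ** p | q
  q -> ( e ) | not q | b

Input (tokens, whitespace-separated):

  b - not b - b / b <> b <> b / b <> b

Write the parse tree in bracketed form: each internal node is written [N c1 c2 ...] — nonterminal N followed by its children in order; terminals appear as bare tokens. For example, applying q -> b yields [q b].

[e [e [e [t [f [p [q b]]]]] - [t [f [p [q not [q b]]]]]] - [t [t [t [f [p [q b]]]] / [f [f [f [p [q b]]] <> [p [q b]]] <> [p [q b]]]] / [f [f [p [q b]]] <> [p [q b]]]]]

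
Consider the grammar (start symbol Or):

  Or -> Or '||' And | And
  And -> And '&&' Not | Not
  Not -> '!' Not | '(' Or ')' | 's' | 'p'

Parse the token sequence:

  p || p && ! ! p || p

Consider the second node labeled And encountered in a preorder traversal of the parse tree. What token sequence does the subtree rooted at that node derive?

p && ! ! p

[Or [Or [Or [And [Not p]]] || [And [And [Not p]] && [Not ! [Not ! [Not p]]]]] || [And [Not p]]]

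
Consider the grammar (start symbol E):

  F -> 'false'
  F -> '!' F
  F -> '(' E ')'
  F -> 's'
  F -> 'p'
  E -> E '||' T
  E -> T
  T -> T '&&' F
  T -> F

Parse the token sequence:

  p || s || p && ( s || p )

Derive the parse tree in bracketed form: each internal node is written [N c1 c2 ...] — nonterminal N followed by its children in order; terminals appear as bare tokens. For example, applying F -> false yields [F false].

[E [E [E [T [F p]]] || [T [F s]]] || [T [T [F p]] && [F ( [E [E [T [F s]]] || [T [F p]]] )]]]

E
E || T
E || T || T
T || T || T
F || T || T
p || T || T
p || F || T
p || s || T
p || s || T && F
p || s || F && F
p || s || p && F
p || s || p && ( E )
p || s || p && ( E || T )
p || s || p && ( T || T )
p || s || p && ( F || T )
p || s || p && ( s || T )
p || s || p && ( s || F )
p || s || p && ( s || p )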